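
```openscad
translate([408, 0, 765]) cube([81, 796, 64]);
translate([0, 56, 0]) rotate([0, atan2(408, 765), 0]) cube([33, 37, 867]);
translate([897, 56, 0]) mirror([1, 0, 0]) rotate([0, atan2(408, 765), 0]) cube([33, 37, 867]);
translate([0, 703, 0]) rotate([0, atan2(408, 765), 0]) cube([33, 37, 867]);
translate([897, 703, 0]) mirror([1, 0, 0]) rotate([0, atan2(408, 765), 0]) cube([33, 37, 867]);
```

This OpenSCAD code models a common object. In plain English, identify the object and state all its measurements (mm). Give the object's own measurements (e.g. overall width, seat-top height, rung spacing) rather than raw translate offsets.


A sawhorse. A 81×796×64 mm beam (x, y, z) sits on two A-frame leg pairs. Each pair is two raked legs of 33×37 mm section (37 mm along y) splaying symmetrically in x. Each leg rises 765 mm vertically over 408 mm of horizontal reach and is 867 mm long along its own axis. Every leg's outer bottom edge rests on the floor and its outer top edge meets a bottom edge of the beam — the left legs (tilting toward +x) meet the beam's −x bottom edge, the right legs (their mirror images, tilting toward −x) meet its +x bottom edge — so the leg tops tuck under the beam, the beam's underside is 765 mm above the floor, and the feet are 897 mm apart outside-to-outside with the beam centred between them. The two leg pairs are set in 56 mm from either end of the beam.


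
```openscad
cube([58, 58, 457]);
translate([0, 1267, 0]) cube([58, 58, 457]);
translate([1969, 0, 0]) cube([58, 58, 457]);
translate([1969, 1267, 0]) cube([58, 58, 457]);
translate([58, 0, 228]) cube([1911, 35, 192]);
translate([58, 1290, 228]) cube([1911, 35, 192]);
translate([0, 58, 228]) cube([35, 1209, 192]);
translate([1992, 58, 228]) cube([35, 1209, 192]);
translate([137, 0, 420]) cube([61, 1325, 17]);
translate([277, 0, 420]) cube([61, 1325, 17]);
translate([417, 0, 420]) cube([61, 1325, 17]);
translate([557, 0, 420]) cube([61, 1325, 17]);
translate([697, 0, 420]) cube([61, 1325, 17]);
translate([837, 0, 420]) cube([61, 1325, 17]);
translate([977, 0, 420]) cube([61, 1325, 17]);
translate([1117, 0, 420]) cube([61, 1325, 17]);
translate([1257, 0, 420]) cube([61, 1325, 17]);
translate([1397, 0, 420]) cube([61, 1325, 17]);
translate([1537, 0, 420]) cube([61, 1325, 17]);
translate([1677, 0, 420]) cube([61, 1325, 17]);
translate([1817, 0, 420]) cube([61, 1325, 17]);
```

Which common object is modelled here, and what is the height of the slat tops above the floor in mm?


A bed frame. The slat-top height is 437 mm.

Four posts, four rails, and a row of slats — a bed frame. Slats sit on the rails at z = 228 + 192 = 420; with slat thickness 17, the top is 437 mm.


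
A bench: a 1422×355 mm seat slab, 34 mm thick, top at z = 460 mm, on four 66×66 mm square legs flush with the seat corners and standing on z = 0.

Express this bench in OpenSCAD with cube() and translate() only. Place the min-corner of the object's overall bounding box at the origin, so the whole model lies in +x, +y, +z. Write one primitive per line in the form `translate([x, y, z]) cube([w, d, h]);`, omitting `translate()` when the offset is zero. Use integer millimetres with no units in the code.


// leg_h = 460 − 34 = 426
translate([0, 0, 426]) cube([1422, 355, 34]);
cube([66, 66, 426]);
translate([0, 289, 0]) cube([66, 66, 426]);
translate([1356, 0, 0]) cube([66, 66, 426]);
translate([1356, 289, 0]) cube([66, 66, 426]);


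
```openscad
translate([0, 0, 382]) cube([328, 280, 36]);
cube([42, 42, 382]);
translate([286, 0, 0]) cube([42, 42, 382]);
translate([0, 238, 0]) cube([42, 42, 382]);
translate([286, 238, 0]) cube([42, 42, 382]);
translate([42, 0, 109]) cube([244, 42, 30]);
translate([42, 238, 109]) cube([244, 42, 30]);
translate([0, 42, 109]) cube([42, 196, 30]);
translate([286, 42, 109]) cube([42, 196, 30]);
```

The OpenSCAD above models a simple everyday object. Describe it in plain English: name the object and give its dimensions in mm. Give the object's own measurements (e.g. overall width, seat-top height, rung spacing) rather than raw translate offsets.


A four-legged stool. The seat is a 328×280×36 mm slab whose top surface is at z = 418 mm; four square legs, each 42×42 mm in cross-section, run from the floor (z = 0) to the underside of the seat, each flush with a corner of the seat. Four stretchers, 42 mm wide and 30 mm tall, connect adjacent legs with their undersides at z = 109 mm, each running between the inner faces of the legs it joins and aligned with the legs' outer faces on the other axis.


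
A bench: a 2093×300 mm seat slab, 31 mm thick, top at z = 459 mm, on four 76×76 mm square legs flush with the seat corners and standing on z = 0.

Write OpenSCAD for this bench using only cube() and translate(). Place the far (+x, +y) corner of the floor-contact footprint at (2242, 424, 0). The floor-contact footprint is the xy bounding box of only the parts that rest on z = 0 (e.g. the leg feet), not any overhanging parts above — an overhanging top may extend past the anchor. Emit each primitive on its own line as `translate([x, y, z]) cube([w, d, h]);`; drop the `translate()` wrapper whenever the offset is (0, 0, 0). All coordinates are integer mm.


translate([149, 124, 428]) cube([2093, 300, 31]);
translate([149, 124, 0]) cube([76, 76, 428]);
translate([149, 348, 0]) cube([76, 76, 428]);
translate([2166, 124, 0]) cube([76, 76, 428]);
translate([2166, 348, 0]) cube([76, 76, 428]);


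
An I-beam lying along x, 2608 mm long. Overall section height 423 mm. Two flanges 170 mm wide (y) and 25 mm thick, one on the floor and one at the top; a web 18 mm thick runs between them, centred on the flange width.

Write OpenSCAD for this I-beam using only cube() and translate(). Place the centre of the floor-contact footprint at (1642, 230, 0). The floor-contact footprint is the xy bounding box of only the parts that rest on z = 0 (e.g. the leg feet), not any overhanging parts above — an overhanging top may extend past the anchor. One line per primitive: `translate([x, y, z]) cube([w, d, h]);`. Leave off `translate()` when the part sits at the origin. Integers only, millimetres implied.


translate([338, 145, 0]) cube([2608, 170, 25]);
translate([338, 221, 25]) cube([2608, 18, 373]);
translate([338, 145, 398]) cube([2608, 170, 25]);


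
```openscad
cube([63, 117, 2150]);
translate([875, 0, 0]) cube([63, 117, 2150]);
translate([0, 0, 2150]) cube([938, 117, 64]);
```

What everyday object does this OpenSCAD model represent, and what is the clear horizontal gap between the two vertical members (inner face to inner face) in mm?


A door frame. The clear opening width is 812 mm.

Two 2150 mm tall posts with a header on top — a door frame. The left jamb is 63 mm wide at x = 0; the right jamb starts at x = 875. The clear opening is 875 − 63 = 812 mm.


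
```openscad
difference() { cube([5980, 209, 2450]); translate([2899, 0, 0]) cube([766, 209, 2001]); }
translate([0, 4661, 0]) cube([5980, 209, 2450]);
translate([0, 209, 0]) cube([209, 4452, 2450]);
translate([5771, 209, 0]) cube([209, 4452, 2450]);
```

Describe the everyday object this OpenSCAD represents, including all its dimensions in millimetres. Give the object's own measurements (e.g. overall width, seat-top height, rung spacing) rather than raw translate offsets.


A single room: four walls, each 2450 mm tall and 209 mm thick, enclosing an outside footprint 5980×4870 mm (x × y), no floor or roof. The front and back walls (−y and +y sides) run the full x-width; the side walls fit between their inner faces. A door opening 766 mm wide and 2001 mm tall is cut through the front wall from the floor up, its −x edge 2899 mm from the wall's −x end.


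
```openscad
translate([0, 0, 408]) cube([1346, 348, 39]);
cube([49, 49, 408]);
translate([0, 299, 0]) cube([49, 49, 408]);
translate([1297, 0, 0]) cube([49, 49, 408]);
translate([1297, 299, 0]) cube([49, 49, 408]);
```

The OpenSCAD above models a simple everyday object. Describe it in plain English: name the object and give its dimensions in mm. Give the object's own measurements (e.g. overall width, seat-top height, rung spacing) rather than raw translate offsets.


A long wooden bench with a 1346 mm (x) × 348 mm (y) seat, 39 mm thick, its top surface 447 mm above the floor. Four 49 mm square legs at the seat corners, flush with the edges, run from z = 0 to the seat underside.


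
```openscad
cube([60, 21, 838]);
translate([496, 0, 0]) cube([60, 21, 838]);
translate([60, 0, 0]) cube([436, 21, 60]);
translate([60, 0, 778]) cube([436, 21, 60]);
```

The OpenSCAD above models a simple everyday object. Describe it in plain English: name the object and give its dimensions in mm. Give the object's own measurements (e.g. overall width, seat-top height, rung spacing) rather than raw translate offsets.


A rectangular picture frame lying in the x–z plane (depth along y). The opening is 436 mm wide (x) by 718 mm tall (z), surrounded by a border 60 mm wide on all four sides. The frame is 21 mm deep and is made of two full-height vertical stiles with two horizontal rails fitted between them.


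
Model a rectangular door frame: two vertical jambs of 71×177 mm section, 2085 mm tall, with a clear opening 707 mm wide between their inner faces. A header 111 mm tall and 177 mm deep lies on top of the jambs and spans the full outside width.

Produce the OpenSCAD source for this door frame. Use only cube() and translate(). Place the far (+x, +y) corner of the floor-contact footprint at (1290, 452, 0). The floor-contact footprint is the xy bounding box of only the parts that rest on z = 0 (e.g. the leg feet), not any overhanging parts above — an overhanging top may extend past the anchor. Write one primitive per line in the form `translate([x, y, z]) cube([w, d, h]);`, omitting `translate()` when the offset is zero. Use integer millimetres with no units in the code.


translate([441, 275, 0]) cube([71, 177, 2085]);
translate([1219, 275, 0]) cube([71, 177, 2085]);
translate([441, 275, 2085]) cube([849, 177, 111]);


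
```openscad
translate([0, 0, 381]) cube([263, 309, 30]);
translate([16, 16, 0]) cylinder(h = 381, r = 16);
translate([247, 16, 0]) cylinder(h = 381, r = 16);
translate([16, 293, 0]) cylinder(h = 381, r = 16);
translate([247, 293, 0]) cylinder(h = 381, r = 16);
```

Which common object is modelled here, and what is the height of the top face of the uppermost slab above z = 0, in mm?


A stool. The seat height is 411 mm.

A 263×309×30 slab at z = 381 on four corner cylinders — a stool. The seat top is 381 + 30 = 411 mm.


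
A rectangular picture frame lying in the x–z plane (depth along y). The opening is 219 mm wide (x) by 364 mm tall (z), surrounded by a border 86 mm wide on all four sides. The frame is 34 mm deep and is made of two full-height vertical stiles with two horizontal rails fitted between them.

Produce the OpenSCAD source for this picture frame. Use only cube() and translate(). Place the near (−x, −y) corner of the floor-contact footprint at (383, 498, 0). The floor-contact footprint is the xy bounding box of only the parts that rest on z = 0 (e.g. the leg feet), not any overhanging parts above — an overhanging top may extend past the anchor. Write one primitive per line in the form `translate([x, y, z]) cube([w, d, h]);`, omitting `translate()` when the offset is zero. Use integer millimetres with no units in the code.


translate([383, 498, 0]) cube([86, 34, 536]);
translate([688, 498, 0]) cube([86, 34, 536]);
translate([469, 498, 0]) cube([219, 34, 86]);
translate([469, 498, 450]) cube([219, 34, 86]);


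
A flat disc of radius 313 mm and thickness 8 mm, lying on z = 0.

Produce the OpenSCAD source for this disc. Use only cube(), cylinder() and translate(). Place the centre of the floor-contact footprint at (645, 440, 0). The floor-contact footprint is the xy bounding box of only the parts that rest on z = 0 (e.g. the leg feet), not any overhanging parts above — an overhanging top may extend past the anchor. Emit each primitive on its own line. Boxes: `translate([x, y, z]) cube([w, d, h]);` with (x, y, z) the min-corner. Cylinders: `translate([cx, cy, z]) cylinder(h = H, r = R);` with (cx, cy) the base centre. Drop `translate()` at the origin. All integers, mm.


translate([645, 440, 0]) cylinder(h = 8, r = 313);


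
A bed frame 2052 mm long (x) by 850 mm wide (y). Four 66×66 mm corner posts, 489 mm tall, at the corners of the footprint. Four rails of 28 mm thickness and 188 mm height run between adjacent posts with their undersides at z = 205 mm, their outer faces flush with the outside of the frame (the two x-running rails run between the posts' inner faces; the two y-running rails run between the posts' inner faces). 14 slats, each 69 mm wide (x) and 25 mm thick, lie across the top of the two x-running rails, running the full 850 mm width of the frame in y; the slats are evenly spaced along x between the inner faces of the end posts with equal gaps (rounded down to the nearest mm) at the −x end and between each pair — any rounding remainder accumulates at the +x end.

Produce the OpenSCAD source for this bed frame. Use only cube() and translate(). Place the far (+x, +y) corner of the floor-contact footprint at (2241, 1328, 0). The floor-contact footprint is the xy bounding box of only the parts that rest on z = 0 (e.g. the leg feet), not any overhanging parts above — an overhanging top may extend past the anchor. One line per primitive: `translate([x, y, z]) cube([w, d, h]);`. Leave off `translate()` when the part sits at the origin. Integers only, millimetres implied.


// slat z = rail_z + rail_h = 205 + 188 = 393
// slat gap = ⌊(1920 − 14·69) / 15⌋ = 63
translate([189, 478, 0]) cube([66, 66, 489]);
translate([189, 1262, 0]) cube([66, 66, 489]);
translate([2175, 478, 0]) cube([66, 66, 489]);
translate([2175, 1262, 0]) cube([66, 66, 489]);
translate([255, 478, 205]) cube([1920, 28, 188]);
translate([255, 1300, 205]) cube([1920, 28, 188]);
translate([189, 544, 205]) cube([28, 718, 188]);
translate([2213, 544, 205]) cube([28, 718, 188]);
translate([318, 478, 393]) cube([69, 850, 25]);
translate([450, 478, 393]) cube([69, 850, 25]);
translate([582, 478, 393]) cube([69, 850, 25]);
translate([714, 478, 393]) cube([69, 850, 25]);
translate([846, 478, 393]) cube([69, 850, 25]);
translate([978, 478, 393]) cube([69, 850, 25]);
translate([1110, 478, 393]) cube([69, 850, 25]);
translate([1242, 478, 393]) cube([69, 850, 25]);
translate([1374, 478, 393]) cube([69, 850, 25]);
translate([1506, 478, 393]) cube([69, 850, 25]);
translate([1638, 478, 393]) cube([69, 850, 25]);
translate([1770, 478, 393]) cube([69, 850, 25]);
translate([1902, 478, 393]) cube([69, 850, 25]);
translate([2034, 478, 393]) cube([69, 850, 25]);


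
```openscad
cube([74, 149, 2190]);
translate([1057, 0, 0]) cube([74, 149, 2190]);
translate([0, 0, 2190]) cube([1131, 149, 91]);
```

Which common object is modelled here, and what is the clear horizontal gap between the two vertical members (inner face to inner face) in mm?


A door frame. The clear opening width is 983 mm.

Two 2190 mm tall posts with a header on top — a door frame. The left jamb is 74 mm wide at x = 0; the right jamb starts at x = 1057. The clear opening is 1057 − 74 = 983 mm.


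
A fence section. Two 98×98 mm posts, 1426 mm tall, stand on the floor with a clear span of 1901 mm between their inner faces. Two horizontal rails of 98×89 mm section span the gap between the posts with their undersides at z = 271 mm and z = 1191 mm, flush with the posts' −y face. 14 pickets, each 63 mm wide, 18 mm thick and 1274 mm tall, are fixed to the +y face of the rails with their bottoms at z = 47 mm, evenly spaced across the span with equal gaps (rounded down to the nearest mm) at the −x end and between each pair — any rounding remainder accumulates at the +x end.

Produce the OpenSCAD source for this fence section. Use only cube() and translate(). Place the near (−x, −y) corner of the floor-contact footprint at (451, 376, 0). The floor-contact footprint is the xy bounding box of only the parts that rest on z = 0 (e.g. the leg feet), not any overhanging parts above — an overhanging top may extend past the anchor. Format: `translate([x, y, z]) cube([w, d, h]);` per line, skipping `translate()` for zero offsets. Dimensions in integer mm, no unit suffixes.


translate([451, 376, 0]) cube([98, 98, 1426]);
translate([2450, 376, 0]) cube([98, 98, 1426]);
translate([549, 376, 271]) cube([1901, 98, 89]);
translate([549, 376, 1191]) cube([1901, 98, 89]);
translate([616, 474, 47]) cube([63, 18, 1274]);
translate([746, 474, 47]) cube([63, 18, 1274]);
translate([876, 474, 47]) cube([63, 18, 1274]);
translate([1006, 474, 47]) cube([63, 18, 1274]);
translate([1136, 474, 47]) cube([63, 18, 1274]);
translate([1266, 474, 47]) cube([63, 18, 1274]);
translate([1396, 474, 47]) cube([63, 18, 1274]);
translate([1526, 474, 47]) cube([63, 18, 1274]);
translate([1656, 474, 47]) cube([63, 18, 1274]);
translate([1786, 474, 47]) cube([63, 18, 1274]);
translate([1916, 474, 47]) cube([63, 18, 1274]);
translate([2046, 474, 47]) cube([63, 18, 1274]);
translate([2176, 474, 47]) cube([63, 18, 1274]);
translate([2306, 474, 47]) cube([63, 18, 1274]);


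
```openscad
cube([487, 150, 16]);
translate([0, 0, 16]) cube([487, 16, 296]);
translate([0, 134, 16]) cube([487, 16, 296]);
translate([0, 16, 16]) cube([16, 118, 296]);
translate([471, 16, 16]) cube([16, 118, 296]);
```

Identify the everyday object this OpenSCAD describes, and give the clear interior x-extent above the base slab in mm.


An open box. The internal width is 455 mm.

A 487×150 base slab with four walls standing on it — an open box. The base is 487 mm wide and the walls are 16 mm thick, so the internal width is 487 − 2 × 16 = 455 mm.


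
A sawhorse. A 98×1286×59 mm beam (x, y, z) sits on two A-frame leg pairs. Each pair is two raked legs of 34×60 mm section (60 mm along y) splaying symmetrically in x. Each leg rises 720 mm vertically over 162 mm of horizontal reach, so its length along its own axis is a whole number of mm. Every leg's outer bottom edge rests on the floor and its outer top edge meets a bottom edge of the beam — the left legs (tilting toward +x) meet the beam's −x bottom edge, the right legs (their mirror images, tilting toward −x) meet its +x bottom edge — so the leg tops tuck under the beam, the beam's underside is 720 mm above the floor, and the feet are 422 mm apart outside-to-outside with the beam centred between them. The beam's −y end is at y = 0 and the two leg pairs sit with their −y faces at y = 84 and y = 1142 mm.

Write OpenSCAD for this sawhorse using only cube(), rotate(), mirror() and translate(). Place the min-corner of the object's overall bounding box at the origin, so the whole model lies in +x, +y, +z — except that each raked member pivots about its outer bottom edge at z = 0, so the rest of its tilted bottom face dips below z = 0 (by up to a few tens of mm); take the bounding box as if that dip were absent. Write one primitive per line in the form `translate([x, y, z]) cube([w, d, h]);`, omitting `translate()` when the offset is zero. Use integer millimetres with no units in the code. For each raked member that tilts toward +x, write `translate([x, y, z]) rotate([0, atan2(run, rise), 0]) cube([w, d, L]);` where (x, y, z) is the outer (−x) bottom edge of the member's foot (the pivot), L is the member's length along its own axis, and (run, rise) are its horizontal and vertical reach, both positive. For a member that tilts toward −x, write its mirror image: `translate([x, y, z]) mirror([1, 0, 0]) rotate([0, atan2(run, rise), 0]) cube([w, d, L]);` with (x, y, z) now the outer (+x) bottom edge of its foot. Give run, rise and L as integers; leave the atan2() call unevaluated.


translate([162, 0, 720]) cube([98, 1286, 59]);
translate([0, 84, 0]) rotate([0, atan2(162, 720), 0]) cube([34, 60, 738]);
translate([422, 84, 0]) mirror([1, 0, 0]) rotate([0, atan2(162, 720), 0]) cube([34, 60, 738]);
translate([0, 1142, 0]) rotate([0, atan2(162, 720), 0]) cube([34, 60, 738]);
translate([422, 1142, 0]) mirror([1, 0, 0]) rotate([0, atan2(162, 720), 0]) cube([34, 60, 738]);


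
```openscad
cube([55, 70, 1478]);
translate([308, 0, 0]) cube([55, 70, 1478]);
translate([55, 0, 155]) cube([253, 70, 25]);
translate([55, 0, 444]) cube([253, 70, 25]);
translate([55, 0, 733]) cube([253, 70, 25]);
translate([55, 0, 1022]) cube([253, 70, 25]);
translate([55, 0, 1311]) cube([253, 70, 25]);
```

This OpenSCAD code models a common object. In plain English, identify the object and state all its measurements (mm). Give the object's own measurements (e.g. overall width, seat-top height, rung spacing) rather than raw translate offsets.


A straight ladder. Two 55×70 mm vertical rails, 1478 mm tall, stand 363 mm apart (outside-to-outside) with their front faces coplanar on the −y side. 5 rungs, each 70 mm deep and 25 mm tall, span between the inner faces of the rails, front faces flush with the rails. The lowest rung's underside is at z = 155 mm and rungs are spaced 289 mm apart (underside to underside).


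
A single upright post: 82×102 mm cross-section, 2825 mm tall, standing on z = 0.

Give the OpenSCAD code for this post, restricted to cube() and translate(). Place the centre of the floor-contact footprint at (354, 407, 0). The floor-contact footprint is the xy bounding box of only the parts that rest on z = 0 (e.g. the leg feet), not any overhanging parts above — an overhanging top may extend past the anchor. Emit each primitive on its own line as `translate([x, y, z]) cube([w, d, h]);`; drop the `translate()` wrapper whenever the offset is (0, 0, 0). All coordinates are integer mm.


translate([313, 356, 0]) cube([82, 102, 2825]);


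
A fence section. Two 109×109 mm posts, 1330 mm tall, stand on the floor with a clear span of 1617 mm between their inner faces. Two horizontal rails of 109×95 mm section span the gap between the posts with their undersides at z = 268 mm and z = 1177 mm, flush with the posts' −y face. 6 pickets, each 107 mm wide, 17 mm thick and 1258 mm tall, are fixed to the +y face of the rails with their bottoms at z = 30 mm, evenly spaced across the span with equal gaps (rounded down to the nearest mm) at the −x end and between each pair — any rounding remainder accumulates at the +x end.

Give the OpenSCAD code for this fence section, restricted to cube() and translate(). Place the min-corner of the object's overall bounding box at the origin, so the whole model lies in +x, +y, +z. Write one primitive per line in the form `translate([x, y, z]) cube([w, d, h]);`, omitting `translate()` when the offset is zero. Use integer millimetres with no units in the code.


cube([109, 109, 1330]);
translate([1726, 0, 0]) cube([109, 109, 1330]);
translate([109, 0, 268]) cube([1617, 109, 95]);
translate([109, 0, 1177]) cube([1617, 109, 95]);
translate([248, 109, 30]) cube([107, 17, 1258]);
translate([494, 109, 30]) cube([107, 17, 1258]);
translate([740, 109, 30]) cube([107, 17, 1258]);
translate([986, 109, 30]) cube([107, 17, 1258]);
translate([1232, 109, 30]) cube([107, 17, 1258]);
translate([1478, 109, 30]) cube([107, 17, 1258]);


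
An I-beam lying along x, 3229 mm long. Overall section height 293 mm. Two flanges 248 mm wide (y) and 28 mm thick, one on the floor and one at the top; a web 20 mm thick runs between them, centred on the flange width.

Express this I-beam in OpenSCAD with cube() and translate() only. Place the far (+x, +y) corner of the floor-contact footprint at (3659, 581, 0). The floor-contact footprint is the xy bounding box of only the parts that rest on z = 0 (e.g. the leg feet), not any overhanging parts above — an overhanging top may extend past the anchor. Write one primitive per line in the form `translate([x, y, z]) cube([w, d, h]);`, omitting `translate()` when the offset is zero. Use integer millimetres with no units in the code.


translate([430, 333, 0]) cube([3229, 248, 28]);
translate([430, 447, 28]) cube([3229, 20, 237]);
translate([430, 333, 265]) cube([3229, 248, 28]);


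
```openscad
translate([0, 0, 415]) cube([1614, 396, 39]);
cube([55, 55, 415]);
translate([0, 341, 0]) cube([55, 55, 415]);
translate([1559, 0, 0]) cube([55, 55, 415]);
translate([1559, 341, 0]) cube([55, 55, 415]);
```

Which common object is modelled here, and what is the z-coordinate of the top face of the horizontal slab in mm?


A bench. The seat-top height is 454 mm.

A long slab on four corner posts — a bench. The slab sits at z = 415 with thickness 39, so the top is 415 + 39 = 454 mm.


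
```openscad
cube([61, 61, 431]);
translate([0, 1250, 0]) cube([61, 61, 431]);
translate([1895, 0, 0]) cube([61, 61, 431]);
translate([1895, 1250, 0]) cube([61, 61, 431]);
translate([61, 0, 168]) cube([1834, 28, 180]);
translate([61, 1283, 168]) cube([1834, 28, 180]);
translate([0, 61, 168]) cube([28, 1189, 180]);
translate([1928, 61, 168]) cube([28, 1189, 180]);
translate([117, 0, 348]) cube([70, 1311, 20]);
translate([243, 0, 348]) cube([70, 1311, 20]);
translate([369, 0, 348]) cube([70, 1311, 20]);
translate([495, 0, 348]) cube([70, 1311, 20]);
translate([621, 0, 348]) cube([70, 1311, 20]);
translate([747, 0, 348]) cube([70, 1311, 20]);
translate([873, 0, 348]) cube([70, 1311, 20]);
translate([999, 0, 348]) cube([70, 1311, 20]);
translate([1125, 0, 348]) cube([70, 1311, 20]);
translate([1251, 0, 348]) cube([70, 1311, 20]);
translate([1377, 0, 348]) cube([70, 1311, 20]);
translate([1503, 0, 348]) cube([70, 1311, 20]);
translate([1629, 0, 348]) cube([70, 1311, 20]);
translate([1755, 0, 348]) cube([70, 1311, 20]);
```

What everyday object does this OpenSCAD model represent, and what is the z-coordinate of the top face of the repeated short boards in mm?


A bed frame. The slat-top height is 368 mm.

Four posts, four rails, and a row of slats — a bed frame. Slats sit on the rails at z = 168 + 180 = 348; with slat thickness 20, the top is 368 mm.


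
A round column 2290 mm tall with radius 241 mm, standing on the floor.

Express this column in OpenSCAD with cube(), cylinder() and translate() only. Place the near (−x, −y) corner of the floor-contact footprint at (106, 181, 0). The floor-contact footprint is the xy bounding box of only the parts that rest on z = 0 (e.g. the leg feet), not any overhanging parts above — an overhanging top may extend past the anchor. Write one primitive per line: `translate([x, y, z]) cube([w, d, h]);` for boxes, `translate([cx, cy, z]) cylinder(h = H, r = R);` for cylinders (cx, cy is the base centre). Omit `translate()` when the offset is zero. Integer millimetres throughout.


translate([347, 422, 0]) cylinder(h = 2290, r = 241);


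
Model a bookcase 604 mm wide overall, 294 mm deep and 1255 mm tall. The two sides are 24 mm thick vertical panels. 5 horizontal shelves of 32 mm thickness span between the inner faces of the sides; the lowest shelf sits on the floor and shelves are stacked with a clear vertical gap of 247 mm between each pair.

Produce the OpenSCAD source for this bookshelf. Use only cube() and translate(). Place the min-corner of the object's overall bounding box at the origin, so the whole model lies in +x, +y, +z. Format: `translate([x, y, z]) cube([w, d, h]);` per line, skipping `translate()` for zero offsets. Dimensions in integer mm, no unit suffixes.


cube([24, 294, 1255]);
translate([580, 0, 0]) cube([24, 294, 1255]);
translate([24, 0, 0]) cube([556, 294, 32]);
translate([24, 0, 279]) cube([556, 294, 32]);
translate([24, 0, 558]) cube([556, 294, 32]);
translate([24, 0, 837]) cube([556, 294, 32]);
translate([24, 0, 1116]) cube([556, 294, 32]);


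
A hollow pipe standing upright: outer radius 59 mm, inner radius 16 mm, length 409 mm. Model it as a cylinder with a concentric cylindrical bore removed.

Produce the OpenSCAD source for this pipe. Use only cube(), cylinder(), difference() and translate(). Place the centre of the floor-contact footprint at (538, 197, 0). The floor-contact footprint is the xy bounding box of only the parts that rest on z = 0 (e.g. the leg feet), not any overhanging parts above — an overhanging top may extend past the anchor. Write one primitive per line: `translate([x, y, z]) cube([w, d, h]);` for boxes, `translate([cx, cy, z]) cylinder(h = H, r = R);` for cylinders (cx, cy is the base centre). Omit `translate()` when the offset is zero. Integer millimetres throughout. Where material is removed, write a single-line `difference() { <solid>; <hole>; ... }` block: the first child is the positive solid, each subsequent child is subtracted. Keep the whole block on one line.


difference() { translate([538, 197, 0]) cylinder(h = 409, r = 59); translate([538, 197, 0]) cylinder(h = 409, r = 16); }


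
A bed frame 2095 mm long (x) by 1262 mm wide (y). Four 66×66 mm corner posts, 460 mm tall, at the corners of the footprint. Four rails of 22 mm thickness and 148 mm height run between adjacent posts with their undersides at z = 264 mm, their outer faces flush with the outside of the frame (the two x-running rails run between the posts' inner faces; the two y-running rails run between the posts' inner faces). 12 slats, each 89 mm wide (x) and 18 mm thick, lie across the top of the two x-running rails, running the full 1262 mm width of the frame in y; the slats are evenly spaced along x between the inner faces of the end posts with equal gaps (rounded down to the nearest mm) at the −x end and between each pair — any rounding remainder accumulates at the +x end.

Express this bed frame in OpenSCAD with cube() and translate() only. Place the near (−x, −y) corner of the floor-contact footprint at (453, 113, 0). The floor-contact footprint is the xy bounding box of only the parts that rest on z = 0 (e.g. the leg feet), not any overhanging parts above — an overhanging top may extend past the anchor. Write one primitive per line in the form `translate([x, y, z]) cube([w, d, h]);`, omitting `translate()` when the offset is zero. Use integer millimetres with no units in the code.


// slat z = rail_z + rail_h = 264 + 148 = 412
// slat gap = ⌊(1963 − 12·89) / 13⌋ = 68
translate([453, 113, 0]) cube([66, 66, 460]);
translate([453, 1309, 0]) cube([66, 66, 460]);
translate([2482, 113, 0]) cube([66, 66, 460]);
translate([2482, 1309, 0]) cube([66, 66, 460]);
translate([519, 113, 264]) cube([1963, 22, 148]);
translate([519, 1353, 264]) cube([1963, 22, 148]);
translate([453, 179, 264]) cube([22, 1130, 148]);
translate([2526, 179, 264]) cube([22, 1130, 148]);
translate([587, 113, 412]) cube([89, 1262, 18]);
translate([744, 113, 412]) cube([89, 1262, 18]);
translate([901, 113, 412]) cube([89, 1262, 18]);
translate([1058, 113, 412]) cube([89, 1262, 18]);
translate([1215, 113, 412]) cube([89, 1262, 18]);
translate([1372, 113, 412]) cube([89, 1262, 18]);
translate([1529, 113, 412]) cube([89, 1262, 18]);
translate([1686, 113, 412]) cube([89, 1262, 18]);
translate([1843, 113, 412]) cube([89, 1262, 18]);
translate([2000, 113, 412]) cube([89, 1262, 18]);
translate([2157, 113, 412]) cube([89, 1262, 18]);
translate([2314, 113, 412]) cube([89, 1262, 18]);


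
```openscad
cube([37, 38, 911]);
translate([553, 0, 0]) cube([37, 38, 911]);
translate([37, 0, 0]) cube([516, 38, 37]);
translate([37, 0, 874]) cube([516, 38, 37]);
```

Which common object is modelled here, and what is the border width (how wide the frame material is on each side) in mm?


A picture frame. The border width is 37 mm.

Four thin pieces enclosing a rectangular opening — a picture frame. The two full-height stiles are 911 mm tall; the top rail sits at z = 874 and is 37 mm tall, so the border above the opening is 911 − 874 = 37 mm, matching the stile x-width.


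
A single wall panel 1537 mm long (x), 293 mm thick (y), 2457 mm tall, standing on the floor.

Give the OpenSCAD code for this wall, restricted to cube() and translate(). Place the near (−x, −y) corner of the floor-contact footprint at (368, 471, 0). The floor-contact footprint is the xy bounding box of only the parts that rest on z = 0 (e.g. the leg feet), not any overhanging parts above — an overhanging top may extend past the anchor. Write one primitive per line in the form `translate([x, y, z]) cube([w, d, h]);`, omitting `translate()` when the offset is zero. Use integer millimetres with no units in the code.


translate([368, 471, 0]) cube([1537, 293, 2457]);


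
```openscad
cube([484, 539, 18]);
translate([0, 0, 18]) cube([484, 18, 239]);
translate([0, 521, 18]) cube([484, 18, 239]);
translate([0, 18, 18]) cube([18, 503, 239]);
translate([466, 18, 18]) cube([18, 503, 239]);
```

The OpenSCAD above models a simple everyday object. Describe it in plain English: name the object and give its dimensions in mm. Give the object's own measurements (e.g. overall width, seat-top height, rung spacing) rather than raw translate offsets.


An open-topped rectangular box: outside dimensions 484×539×257 mm, with a uniform wall and base thickness of 18 mm. The base is a full 484×539 slab on the floor; four walls sit on top of the base. The front and back walls (the −y and +y sides) span the full width; the two side walls fit between them.


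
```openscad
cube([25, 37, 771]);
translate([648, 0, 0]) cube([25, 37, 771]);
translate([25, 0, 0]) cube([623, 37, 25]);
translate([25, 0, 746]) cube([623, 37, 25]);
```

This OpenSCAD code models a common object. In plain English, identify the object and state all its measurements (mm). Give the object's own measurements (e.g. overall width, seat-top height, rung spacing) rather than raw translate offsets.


A rectangular picture frame lying in the x–z plane (depth along y). The opening is 623 mm wide (x) by 721 mm tall (z), surrounded by a border 25 mm wide on all four sides. The frame is 37 mm deep and is made of two full-height vertical stiles with two horizontal rails fitted between them.


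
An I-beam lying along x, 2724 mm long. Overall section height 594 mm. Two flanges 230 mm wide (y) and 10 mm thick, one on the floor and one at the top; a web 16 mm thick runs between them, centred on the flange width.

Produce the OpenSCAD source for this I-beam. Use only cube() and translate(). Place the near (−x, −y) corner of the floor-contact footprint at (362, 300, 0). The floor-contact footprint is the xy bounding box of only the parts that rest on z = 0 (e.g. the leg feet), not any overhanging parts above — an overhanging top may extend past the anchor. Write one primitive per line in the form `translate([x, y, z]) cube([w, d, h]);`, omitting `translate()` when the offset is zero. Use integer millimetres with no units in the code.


translate([362, 300, 0]) cube([2724, 230, 10]);
translate([362, 407, 10]) cube([2724, 16, 574]);
translate([362, 300, 584]) cube([2724, 230, 10]);


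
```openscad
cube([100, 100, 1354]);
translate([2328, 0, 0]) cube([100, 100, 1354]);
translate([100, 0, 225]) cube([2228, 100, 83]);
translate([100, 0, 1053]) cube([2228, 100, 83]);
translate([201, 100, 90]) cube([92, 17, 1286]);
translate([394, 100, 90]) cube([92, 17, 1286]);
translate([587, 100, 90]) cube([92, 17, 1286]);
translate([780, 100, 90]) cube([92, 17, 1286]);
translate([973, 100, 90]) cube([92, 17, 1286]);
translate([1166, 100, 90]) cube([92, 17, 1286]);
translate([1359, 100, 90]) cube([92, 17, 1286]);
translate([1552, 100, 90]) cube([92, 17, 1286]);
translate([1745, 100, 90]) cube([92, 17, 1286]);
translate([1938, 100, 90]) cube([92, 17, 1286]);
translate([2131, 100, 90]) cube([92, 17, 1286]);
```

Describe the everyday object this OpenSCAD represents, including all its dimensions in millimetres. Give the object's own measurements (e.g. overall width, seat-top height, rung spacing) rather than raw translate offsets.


A fence section. Two 100×100 mm posts, 1354 mm tall, stand on the floor with a clear span of 2228 mm between their inner faces. Two horizontal rails of 100×83 mm section span the gap between the posts with their undersides at z = 225 mm and z = 1053 mm, flush with the posts' −y face. 11 pickets, each 92 mm wide, 17 mm thick and 1286 mm tall, are fixed to the +y face of the rails with their bottoms at z = 90 mm, spaced across the span with a 101 mm gap after the −x post and between neighbouring pickets, with 105 mm left before the +x post.


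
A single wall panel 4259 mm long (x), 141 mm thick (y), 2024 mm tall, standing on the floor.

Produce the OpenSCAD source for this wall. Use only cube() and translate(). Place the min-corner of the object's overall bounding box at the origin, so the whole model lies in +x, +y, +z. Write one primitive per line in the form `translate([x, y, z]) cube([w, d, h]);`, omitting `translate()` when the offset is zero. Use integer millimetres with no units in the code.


cube([4259, 141, 2024]);


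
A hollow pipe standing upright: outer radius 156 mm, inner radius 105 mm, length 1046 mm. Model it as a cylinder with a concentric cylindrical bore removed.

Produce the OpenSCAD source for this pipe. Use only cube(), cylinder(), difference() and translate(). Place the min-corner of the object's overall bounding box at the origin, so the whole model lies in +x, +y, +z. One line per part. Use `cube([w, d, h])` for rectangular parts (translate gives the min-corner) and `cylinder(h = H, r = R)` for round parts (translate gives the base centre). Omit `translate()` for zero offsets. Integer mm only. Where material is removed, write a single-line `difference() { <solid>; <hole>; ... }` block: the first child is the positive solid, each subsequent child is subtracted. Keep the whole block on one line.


difference() { translate([156, 156, 0]) cylinder(h = 1046, r = 156); translate([156, 156, 0]) cylinder(h = 1046, r = 105); }


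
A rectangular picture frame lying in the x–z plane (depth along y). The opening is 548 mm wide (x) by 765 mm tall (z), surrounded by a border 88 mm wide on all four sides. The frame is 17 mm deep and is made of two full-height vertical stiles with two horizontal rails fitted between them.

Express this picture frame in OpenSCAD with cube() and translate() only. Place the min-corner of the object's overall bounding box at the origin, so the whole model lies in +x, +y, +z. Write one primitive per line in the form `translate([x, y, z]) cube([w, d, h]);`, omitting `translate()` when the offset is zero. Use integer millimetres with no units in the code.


cube([88, 17, 941]);
translate([636, 0, 0]) cube([88, 17, 941]);
translate([88, 0, 0]) cube([548, 17, 88]);
translate([88, 0, 853]) cube([548, 17, 88]);


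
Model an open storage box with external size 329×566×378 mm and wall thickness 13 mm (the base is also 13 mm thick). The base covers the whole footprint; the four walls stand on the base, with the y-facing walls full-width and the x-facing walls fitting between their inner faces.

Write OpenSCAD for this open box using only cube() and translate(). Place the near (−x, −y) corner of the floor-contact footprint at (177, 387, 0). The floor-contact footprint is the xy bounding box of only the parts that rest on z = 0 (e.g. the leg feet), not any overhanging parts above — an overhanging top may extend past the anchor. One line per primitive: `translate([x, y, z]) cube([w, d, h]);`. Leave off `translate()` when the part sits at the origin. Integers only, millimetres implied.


translate([177, 387, 0]) cube([329, 566, 13]);
translate([177, 387, 13]) cube([329, 13, 365]);
translate([177, 940, 13]) cube([329, 13, 365]);
translate([177, 400, 13]) cube([13, 540, 365]);
translate([493, 400, 13]) cube([13, 540, 365]);


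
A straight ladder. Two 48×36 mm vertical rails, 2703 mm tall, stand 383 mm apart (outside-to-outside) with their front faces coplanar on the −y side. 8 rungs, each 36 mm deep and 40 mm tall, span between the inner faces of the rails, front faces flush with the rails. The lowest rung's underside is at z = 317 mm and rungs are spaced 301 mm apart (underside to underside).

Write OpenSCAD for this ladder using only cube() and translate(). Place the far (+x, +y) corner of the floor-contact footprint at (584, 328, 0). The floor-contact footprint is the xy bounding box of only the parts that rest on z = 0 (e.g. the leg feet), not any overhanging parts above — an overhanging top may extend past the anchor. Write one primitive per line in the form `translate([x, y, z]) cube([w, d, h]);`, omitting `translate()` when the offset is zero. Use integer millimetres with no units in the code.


translate([201, 292, 0]) cube([48, 36, 2703]);
translate([536, 292, 0]) cube([48, 36, 2703]);
translate([249, 292, 317]) cube([287, 36, 40]);
translate([249, 292, 618]) cube([287, 36, 40]);
translate([249, 292, 919]) cube([287, 36, 40]);
translate([249, 292, 1220]) cube([287, 36, 40]);
translate([249, 292, 1521]) cube([287, 36, 40]);
translate([249, 292, 1822]) cube([287, 36, 40]);
translate([249, 292, 2123]) cube([287, 36, 40]);
translate([249, 292, 2424]) cube([287, 36, 40]);
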